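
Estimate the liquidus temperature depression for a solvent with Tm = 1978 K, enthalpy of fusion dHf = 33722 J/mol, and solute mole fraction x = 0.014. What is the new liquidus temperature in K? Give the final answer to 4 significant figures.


dT = R*Tm^2*x / dHf
dT = 8.314 * 1978^2 * 0.014 / 33722
dT = 13.5045 K
T_new = 1978 - 13.5045 = 1964 K


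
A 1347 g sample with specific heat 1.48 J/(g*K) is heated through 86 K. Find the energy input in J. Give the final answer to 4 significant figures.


Q = m * cp * dT
Q = 1347 * 1.48 * 86
Q = 171400 J


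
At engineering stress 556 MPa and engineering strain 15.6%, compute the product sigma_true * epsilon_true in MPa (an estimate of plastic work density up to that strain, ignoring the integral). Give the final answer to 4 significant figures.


sigma_true = sigma_eng * (1 + epsilon_eng)
sigma_true = 556 * (1 + 0.156) = 642.736 MPa
epsilon_true = ln(1 + epsilon_eng)
epsilon_true = ln(1 + 0.156) = 0.144966
sigma_true * epsilon_true = 642.736 * 0.144966 = 93.17 MPa


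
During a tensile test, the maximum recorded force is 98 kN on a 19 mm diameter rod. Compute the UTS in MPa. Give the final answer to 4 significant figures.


A0 = pi*(d/2)^2 = pi*(19/2)^2 = 283.529 mm^2
UTS = F_max / A0 = 98*1000 / 283.529
UTS = 345.6 MPa


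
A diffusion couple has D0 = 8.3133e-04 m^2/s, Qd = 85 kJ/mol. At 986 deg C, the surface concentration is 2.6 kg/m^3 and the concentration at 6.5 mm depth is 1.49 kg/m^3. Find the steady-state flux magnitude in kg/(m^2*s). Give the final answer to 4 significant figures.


Step 1: D = D0 * exp(-Qd/(R*T))
T = 986 + 273.15 = 1259.15 K
D = 8.3133e-04 * exp(-85e3 / (8.314 * 1259.15)) = 2.47458e-07 m^2/s
Step 2: J = D * (C1 - C2) / dx
J = 2.47458e-07 * (2.6 - 1.49) / 6.5e-03
J = 4.226e-05 kg/(m^2*s)


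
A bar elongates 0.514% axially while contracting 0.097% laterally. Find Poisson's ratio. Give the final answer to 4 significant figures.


nu = -epsilon_lat / epsilon_axial
Lateral strain is contraction (negative), so using magnitudes:
nu = 0.097 / 0.514
nu = 0.1887


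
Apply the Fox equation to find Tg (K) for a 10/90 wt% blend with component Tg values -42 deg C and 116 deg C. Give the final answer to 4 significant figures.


1/Tg = w1/Tg1 + w2/Tg2 (in Kelvin)
Tg1 = 231.15 K, Tg2 = 389.15 K
1/Tg = 0.1/231.15 + 0.9/389.15
Tg = 364.3 K


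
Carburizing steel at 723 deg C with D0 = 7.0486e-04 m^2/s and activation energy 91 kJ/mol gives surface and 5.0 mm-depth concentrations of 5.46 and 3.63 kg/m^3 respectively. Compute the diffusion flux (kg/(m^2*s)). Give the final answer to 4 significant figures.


Step 1: D = D0 * exp(-Qd/(R*T))
T = 723 + 273.15 = 996.15 K
D = 7.0486e-04 * exp(-91e3 / (8.314 * 996.15)) = 1.19181e-08 m^2/s
Step 2: J = D * (C1 - C2) / dx
J = 1.19181e-08 * (5.46 - 3.63) / 5e-03
J = 4.362e-06 kg/(m^2*s)


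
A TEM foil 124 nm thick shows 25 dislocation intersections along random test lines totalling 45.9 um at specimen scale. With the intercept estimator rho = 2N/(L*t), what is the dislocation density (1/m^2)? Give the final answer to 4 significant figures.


rho = 2N / (L * t)
L = 45.9 um = 4.59e-05 m, t = 124 nm = 1.24e-07 m
rho = 2 * 25 / (4.59e-05 * 1.24e-07)
rho = 8.785e+12 1/m^2


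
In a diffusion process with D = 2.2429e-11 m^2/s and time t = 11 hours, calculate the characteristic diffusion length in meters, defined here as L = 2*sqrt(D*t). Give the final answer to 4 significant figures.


t = 11 hr = 39600 s
Diffusion length = 2*sqrt(D*t)
= 2*sqrt(2.2429e-11 * 39600)
= 1.885e-03 m


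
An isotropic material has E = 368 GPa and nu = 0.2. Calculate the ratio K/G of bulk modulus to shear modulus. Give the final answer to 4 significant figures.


G = E / (2*(1+nu))
G = 368 / (2*(1+0.2)) = 153.333 GPa
K = E / (3*(1-2*nu))
K = 368 / (3*(1-2*0.2)) = 204.444 GPa
K/G = 204.444 / 153.333 = 1.333


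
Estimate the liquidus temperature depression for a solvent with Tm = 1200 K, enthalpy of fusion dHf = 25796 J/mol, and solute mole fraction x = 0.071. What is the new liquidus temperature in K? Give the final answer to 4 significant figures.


dT = R*Tm^2*x / dHf
dT = 8.314 * 1200^2 * 0.071 / 25796
dT = 32.9518 K
T_new = 1200 - 32.9518 = 1167 K


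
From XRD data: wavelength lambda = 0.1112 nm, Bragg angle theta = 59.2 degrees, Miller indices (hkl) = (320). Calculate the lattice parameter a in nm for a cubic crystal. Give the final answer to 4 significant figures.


d = lambda / (2*sin(theta))
d = 0.1112 / (2*sin(59.2 deg))
d = 0.0647294 nm
a = d * sqrt(h^2+k^2+l^2) = 0.0647294 * sqrt(13)
a = 0.2334 nm


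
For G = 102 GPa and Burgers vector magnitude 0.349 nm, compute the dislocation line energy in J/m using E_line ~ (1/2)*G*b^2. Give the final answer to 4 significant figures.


E = G*b^2/2
b = 0.349 nm = 3.49e-10 m
G = 102 GPa = 1.02e+11 Pa
E = 0.5 * 1.02e+11 * (3.49e-10)^2
E = 6.212e-09 J/m


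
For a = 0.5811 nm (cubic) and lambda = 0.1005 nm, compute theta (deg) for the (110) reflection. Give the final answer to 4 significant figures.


d = a / sqrt(h^2+k^2+l^2)
d = 0.5811 / sqrt(2) = 0.4109 nm
lambda = 2*d*sin(theta)  =>  sin(theta) = lambda / (2*d)
sin(theta) = 0.1005 / (2 * 0.4109) = 0.122293
theta = 7.024 deg


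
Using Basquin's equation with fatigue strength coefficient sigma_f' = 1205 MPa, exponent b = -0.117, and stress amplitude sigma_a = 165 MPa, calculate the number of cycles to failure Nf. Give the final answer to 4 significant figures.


sigma_a = sigma_f' * (2*Nf)^b
2*Nf = (sigma_a / sigma_f')^(1/b)
2*Nf = (165 / 1205)^(1/-0.117)
2*Nf = 2.40087e+07
Nf = 1.2e+07 cycles


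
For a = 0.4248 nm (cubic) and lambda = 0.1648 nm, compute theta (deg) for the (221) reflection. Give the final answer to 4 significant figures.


d = a / sqrt(h^2+k^2+l^2)
d = 0.4248 / sqrt(9) = 0.1416 nm
lambda = 2*d*sin(theta)  =>  sin(theta) = lambda / (2*d)
sin(theta) = 0.1648 / (2 * 0.1416) = 0.581921
theta = 35.59 deg


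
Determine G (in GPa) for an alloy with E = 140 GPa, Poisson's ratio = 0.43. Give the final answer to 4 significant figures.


G = E / (2*(1+nu))
G = 140 / (2*(1+0.43))
G = 48.95 GPa


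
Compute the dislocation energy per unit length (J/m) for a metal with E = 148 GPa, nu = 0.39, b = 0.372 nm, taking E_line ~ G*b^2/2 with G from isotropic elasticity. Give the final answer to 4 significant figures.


Step 1: G = E / (2*(1+nu))
G = 148 / (2*(1+0.39)) = 53.2374 GPa = 5.32374e+10 Pa
Step 2: E_line = G*b^2/2
b = 0.372 nm = 3.72e-10 m
E_line = 0.5 * 5.32374e+10 * (3.72e-10)^2 = 3.684e-09 J/m


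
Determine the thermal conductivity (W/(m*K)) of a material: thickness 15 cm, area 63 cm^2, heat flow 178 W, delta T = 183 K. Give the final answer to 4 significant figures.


k = Q*L / (A*dT)
L = 0.15 m, A = 6.3e-03 m^2
k = 178 * 0.15 / (6.3e-03 * 183)
k = 23.16 W/(m*K)


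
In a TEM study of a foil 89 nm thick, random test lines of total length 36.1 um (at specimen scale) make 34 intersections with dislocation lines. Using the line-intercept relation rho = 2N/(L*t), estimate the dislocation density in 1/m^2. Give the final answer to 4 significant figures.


rho = 2N / (L * t)
L = 36.1 um = 3.61e-05 m, t = 89 nm = 8.9e-08 m
rho = 2 * 34 / (3.61e-05 * 8.9e-08)
rho = 2.116e+13 1/m^2


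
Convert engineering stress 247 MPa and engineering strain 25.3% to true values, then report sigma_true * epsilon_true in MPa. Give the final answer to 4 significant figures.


sigma_true = sigma_eng * (1 + epsilon_eng)
sigma_true = 247 * (1 + 0.253) = 309.491 MPa
epsilon_true = ln(1 + epsilon_eng)
epsilon_true = ln(1 + 0.253) = 0.225541
sigma_true * epsilon_true = 309.491 * 0.225541 = 69.8 MPa


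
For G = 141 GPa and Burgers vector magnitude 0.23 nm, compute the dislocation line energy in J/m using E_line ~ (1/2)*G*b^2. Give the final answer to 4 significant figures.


E = G*b^2/2
b = 0.23 nm = 2.3e-10 m
G = 141 GPa = 1.41e+11 Pa
E = 0.5 * 1.41e+11 * (2.3e-10)^2
E = 3.729e-09 J/m


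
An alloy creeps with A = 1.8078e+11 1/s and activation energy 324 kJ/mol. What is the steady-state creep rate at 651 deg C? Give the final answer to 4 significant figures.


rate = A * exp(-Q / (R*T))
T = 651 + 273.15 = 924.15 K
rate = 1.8078e+11 * exp(-324e3 / (8.314 * 924.15))
rate = 8.778e-08 1/s


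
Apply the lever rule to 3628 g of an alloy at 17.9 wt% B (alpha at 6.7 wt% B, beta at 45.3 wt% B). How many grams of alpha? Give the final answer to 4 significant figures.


f_alpha = (C_beta - C0) / (C_beta - C_alpha)
f_alpha = (45.3 - 17.9) / (45.3 - 6.7) = 0.709845
m_alpha = f_alpha * m_total = 0.709845 * 3628 = 2575 g


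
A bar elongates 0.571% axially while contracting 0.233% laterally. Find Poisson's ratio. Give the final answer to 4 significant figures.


nu = -epsilon_lat / epsilon_axial
Lateral strain is contraction (negative), so using magnitudes:
nu = 0.233 / 0.571
nu = 0.4081


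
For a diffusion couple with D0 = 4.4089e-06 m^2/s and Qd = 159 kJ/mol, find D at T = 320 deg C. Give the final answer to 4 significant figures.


D = D0 * exp(-Qd / (R*T))
T = 593.15 K
D = 4.4089e-06 * exp(-159e3 / (8.314 * 593.15))
D = 4.383e-20 m^2/s


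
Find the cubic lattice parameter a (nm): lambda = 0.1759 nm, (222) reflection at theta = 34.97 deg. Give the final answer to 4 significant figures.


d = lambda / (2*sin(theta))
d = 0.1759 / (2*sin(34.97 deg))
d = 0.153451 nm
a = d * sqrt(h^2+k^2+l^2) = 0.153451 * sqrt(12)
a = 0.5316 nm


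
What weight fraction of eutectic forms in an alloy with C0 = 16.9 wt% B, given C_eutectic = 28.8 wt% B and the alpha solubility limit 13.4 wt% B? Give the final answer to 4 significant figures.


f_primary = (C_e - C0) / (C_e - C_alpha_max)
f_primary = (28.8 - 16.9) / (28.8 - 13.4)
f_primary = 0.772727
f_eutectic = 1 - 0.772727 = 0.2273


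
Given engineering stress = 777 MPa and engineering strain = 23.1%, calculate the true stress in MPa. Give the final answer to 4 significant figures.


sigma_true = sigma_eng * (1 + epsilon_eng)
sigma_true = 777 * (1 + 0.231)
sigma_true = 956.5 MPa


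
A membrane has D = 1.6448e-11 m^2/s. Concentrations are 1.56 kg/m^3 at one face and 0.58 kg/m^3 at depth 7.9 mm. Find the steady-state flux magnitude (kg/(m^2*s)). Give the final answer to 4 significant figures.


J = -D * (dC/dx) = D * (C1 - C2) / dx
J = 1.6448e-11 * (1.56 - 0.58) / 7.9e-03
J = 2.04e-09 kg/(m^2*s)


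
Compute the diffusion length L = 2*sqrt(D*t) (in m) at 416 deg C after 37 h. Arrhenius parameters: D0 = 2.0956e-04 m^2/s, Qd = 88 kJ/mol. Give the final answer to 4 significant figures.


Step 1: D = D0 * exp(-Qd/(R*T))
T = 689.15 K
D = 2.0956e-04 * exp(-88e3 / (8.314 * 689.15)) = 4.47756e-11 m^2/s
Step 2: L = 2*sqrt(D*t)
t = 37 h = 133200 s
L = 2*sqrt(4.47756e-11 * 133200) = 4.884e-03 m


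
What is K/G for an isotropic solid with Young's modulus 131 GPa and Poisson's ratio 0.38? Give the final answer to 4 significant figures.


G = E / (2*(1+nu))
G = 131 / (2*(1+0.38)) = 47.4638 GPa
K = E / (3*(1-2*nu))
K = 131 / (3*(1-2*0.38)) = 181.944 GPa
K/G = 181.944 / 47.4638 = 3.833


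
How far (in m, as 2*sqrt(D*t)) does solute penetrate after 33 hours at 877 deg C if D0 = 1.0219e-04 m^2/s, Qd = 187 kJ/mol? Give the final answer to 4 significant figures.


Step 1: D = D0 * exp(-Qd/(R*T))
T = 1150.15 K
D = 1.0219e-04 * exp(-187e3 / (8.314 * 1150.15)) = 3.284e-13 m^2/s
Step 2: L = 2*sqrt(D*t)
t = 33 h = 118800 s
L = 2*sqrt(3.284e-13 * 118800) = 3.95e-04 m


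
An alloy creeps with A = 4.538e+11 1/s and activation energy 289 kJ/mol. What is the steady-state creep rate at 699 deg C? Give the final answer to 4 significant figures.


rate = A * exp(-Q / (R*T))
T = 699 + 273.15 = 972.15 K
rate = 4.538e+11 * exp(-289e3 / (8.314 * 972.15))
rate = 1.343e-04 1/s


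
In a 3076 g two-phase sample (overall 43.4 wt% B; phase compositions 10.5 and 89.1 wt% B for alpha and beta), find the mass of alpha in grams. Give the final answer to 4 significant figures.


f_alpha = (C_beta - C0) / (C_beta - C_alpha)
f_alpha = (89.1 - 43.4) / (89.1 - 10.5) = 0.581425
m_alpha = f_alpha * m_total = 0.581425 * 3076 = 1788 g


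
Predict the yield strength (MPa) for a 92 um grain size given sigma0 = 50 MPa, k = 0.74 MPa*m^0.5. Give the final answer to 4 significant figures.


sigma_y = sigma0 + k / sqrt(d)
d = 92 um = 9.2e-05 m
sigma_y = 50 + 0.74 / sqrt(9.2e-05)
sigma_y = 127.2 MPa


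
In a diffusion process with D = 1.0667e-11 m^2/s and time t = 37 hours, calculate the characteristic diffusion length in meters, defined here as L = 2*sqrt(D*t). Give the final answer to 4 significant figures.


t = 37 hr = 133200 s
Diffusion length = 2*sqrt(D*t)
= 2*sqrt(1.0667e-11 * 133200)
= 2.384e-03 m


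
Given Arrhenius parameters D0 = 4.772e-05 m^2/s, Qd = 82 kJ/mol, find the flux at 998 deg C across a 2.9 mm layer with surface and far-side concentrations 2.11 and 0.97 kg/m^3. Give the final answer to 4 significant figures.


Step 1: D = D0 * exp(-Qd/(R*T))
T = 998 + 273.15 = 1271.15 K
D = 4.772e-05 * exp(-82e3 / (8.314 * 1271.15)) = 2.03704e-08 m^2/s
Step 2: J = D * (C1 - C2) / dx
J = 2.03704e-08 * (2.11 - 0.97) / 2.9e-03
J = 8.008e-06 kg/(m^2*s)


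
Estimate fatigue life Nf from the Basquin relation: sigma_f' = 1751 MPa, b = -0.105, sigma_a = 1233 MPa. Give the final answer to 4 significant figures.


sigma_a = sigma_f' * (2*Nf)^b
2*Nf = (sigma_a / sigma_f')^(1/b)
2*Nf = (1233 / 1751)^(1/-0.105)
2*Nf = 28.229
Nf = 14.11 cycles


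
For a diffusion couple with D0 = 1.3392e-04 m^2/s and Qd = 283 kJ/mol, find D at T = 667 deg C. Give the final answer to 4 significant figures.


D = D0 * exp(-Qd / (R*T))
T = 940.15 K
D = 1.3392e-04 * exp(-283e3 / (8.314 * 940.15))
D = 2.528e-20 m^2/s


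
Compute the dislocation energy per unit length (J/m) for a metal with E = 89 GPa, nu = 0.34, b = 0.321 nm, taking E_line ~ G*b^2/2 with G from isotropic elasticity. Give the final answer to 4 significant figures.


Step 1: G = E / (2*(1+nu))
G = 89 / (2*(1+0.34)) = 33.209 GPa = 3.3209e+10 Pa
Step 2: E_line = G*b^2/2
b = 0.321 nm = 3.21e-10 m
E_line = 0.5 * 3.3209e+10 * (3.21e-10)^2 = 1.711e-09 J/m


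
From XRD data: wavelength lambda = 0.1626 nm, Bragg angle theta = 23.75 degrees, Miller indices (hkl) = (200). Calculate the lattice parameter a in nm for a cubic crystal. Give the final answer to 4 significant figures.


d = lambda / (2*sin(theta))
d = 0.1626 / (2*sin(23.75 deg))
d = 0.201864 nm
a = d * sqrt(h^2+k^2+l^2) = 0.201864 * sqrt(4)
a = 0.4037 nm


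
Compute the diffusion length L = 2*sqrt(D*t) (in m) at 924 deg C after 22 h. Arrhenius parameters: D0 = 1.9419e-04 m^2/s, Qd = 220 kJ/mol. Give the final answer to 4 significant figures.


Step 1: D = D0 * exp(-Qd/(R*T))
T = 1197.15 K
D = 1.9419e-04 * exp(-220e3 / (8.314 * 1197.15)) = 4.8835e-14 m^2/s
Step 2: L = 2*sqrt(D*t)
t = 22 h = 79200 s
L = 2*sqrt(4.8835e-14 * 79200) = 1.244e-04 m


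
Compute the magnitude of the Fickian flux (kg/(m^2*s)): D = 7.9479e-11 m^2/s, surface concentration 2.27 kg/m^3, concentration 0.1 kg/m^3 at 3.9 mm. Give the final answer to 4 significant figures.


J = -D * (dC/dx) = D * (C1 - C2) / dx
J = 7.9479e-11 * (2.27 - 0.1) / 3.9e-03
J = 4.422e-08 kg/(m^2*s)


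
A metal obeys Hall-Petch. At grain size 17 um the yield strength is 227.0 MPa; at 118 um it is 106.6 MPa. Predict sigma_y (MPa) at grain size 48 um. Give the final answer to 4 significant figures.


sigma_y = sigma0 + k / sqrt(d)
1/sqrt(d1) = 1/sqrt(1.7e-05) = 242.536;  1/sqrt(d2) = 92.0575
k = (sigma1 - sigma2) / (1/sqrt(d1) - 1/sqrt(d2)) = (227.0 - 106.6) / (242.536 - 92.0575) = 0.800116 MPa*m^0.5
sigma0 = sigma1 - k/sqrt(d1) = 227.0 - 0.800116*242.536 = 32.9433 MPa
sigma_y(d3) = 32.9433 + 0.800116 / sqrt(4.8e-05) = 148.4 MPa


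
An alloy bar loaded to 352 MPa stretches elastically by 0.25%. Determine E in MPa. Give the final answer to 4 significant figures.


E = sigma / epsilon
epsilon = 0.25% = 2.5e-03
E = 352 / 2.5e-03
E = 140800 MPa


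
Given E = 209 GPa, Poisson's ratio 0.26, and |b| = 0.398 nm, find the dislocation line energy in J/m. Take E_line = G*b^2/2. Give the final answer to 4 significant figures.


Step 1: G = E / (2*(1+nu))
G = 209 / (2*(1+0.26)) = 82.9365 GPa = 8.29365e+10 Pa
Step 2: E_line = G*b^2/2
b = 0.398 nm = 3.98e-10 m
E_line = 0.5 * 8.29365e+10 * (3.98e-10)^2 = 6.569e-09 J/m


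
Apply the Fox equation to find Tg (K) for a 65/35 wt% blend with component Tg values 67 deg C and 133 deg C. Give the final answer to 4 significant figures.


1/Tg = w1/Tg1 + w2/Tg2 (in Kelvin)
Tg1 = 340.15 K, Tg2 = 406.15 K
1/Tg = 0.65/340.15 + 0.35/406.15
Tg = 360.7 K


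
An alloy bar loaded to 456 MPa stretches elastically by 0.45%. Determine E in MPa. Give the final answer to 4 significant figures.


E = sigma / epsilon
epsilon = 0.45% = 4.5e-03
E = 456 / 4.5e-03
E = 101300 MPa


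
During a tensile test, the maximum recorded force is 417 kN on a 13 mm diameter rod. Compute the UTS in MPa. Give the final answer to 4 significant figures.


A0 = pi*(d/2)^2 = pi*(13/2)^2 = 132.732 mm^2
UTS = F_max / A0 = 417*1000 / 132.732
UTS = 3142 MPa


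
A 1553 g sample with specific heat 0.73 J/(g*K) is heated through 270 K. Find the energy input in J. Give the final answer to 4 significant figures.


Q = m * cp * dT
Q = 1553 * 0.73 * 270
Q = 306100 J


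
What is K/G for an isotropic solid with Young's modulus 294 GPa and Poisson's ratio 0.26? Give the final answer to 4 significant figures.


G = E / (2*(1+nu))
G = 294 / (2*(1+0.26)) = 116.667 GPa
K = E / (3*(1-2*nu))
K = 294 / (3*(1-2*0.26)) = 204.167 GPa
K/G = 204.167 / 116.667 = 1.75


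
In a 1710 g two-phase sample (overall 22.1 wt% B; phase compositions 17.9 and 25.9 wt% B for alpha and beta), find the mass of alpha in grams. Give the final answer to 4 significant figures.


f_alpha = (C_beta - C0) / (C_beta - C_alpha)
f_alpha = (25.9 - 22.1) / (25.9 - 17.9) = 0.475
m_alpha = f_alpha * m_total = 0.475 * 1710 = 812.3 g


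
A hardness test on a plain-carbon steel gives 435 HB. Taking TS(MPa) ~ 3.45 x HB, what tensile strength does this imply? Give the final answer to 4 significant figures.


TS (MPa) = 3.45 * HB
TS = 3.45 * 435
TS = 1501 MPa


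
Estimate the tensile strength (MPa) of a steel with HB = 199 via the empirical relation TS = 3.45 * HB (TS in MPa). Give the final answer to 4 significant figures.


TS (MPa) = 3.45 * HB
TS = 3.45 * 199
TS = 686.6 MPa


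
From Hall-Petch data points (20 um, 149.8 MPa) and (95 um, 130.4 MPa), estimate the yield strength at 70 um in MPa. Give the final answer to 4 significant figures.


sigma_y = sigma0 + k / sqrt(d)
1/sqrt(d1) = 1/sqrt(2e-05) = 223.607;  1/sqrt(d2) = 102.598
k = (sigma1 - sigma2) / (1/sqrt(d1) - 1/sqrt(d2)) = (149.8 - 130.4) / (223.607 - 102.598) = 0.160319 MPa*m^0.5
sigma0 = sigma1 - k/sqrt(d1) = 149.8 - 0.160319*223.607 = 113.952 MPa
sigma_y(d3) = 113.952 + 0.160319 / sqrt(7e-05) = 133.1 MPa


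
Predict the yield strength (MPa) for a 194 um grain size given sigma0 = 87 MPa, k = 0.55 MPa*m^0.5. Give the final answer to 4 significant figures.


sigma_y = sigma0 + k / sqrt(d)
d = 194 um = 1.94e-04 m
sigma_y = 87 + 0.55 / sqrt(1.94e-04)
sigma_y = 126.5 MPa


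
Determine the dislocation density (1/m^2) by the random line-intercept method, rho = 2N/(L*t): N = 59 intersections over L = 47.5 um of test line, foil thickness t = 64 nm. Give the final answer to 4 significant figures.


rho = 2N / (L * t)
L = 47.5 um = 4.75e-05 m, t = 64 nm = 6.4e-08 m
rho = 2 * 59 / (4.75e-05 * 6.4e-08)
rho = 3.882e+13 1/m^2


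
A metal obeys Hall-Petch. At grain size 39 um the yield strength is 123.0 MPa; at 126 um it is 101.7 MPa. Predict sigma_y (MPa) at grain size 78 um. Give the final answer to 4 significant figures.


sigma_y = sigma0 + k / sqrt(d)
1/sqrt(d1) = 1/sqrt(3.9e-05) = 160.128;  1/sqrt(d2) = 89.0871
k = (sigma1 - sigma2) / (1/sqrt(d1) - 1/sqrt(d2)) = (123.0 - 101.7) / (160.128 - 89.0871) = 0.299827 MPa*m^0.5
sigma0 = sigma1 - k/sqrt(d1) = 123.0 - 0.299827*160.128 = 74.9893 MPa
sigma_y(d3) = 74.9893 + 0.299827 / sqrt(7.8e-05) = 108.9 MPa


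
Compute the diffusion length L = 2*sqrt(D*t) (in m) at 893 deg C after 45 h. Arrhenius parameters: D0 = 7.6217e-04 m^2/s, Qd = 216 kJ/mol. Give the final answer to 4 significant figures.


Step 1: D = D0 * exp(-Qd/(R*T))
T = 1166.15 K
D = 7.6217e-04 * exp(-216e3 / (8.314 * 1166.15)) = 1.60897e-13 m^2/s
Step 2: L = 2*sqrt(D*t)
t = 45 h = 162000 s
L = 2*sqrt(1.60897e-13 * 162000) = 3.229e-04 m


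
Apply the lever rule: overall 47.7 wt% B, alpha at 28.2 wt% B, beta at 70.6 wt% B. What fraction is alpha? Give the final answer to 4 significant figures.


f_alpha = (C_beta - C0) / (C_beta - C_alpha)
f_alpha = (70.6 - 47.7) / (70.6 - 28.2)
f_alpha = 0.5401


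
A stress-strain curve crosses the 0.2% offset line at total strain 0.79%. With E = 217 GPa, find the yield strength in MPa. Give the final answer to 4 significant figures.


Offset strain = 0.002
Elastic strain at yield = total_strain - offset = 7.9e-03 - 0.002 = 5.9e-03
sigma_y = E * elastic_strain = 217000 * 5.9e-03
sigma_y = 1280 MPa


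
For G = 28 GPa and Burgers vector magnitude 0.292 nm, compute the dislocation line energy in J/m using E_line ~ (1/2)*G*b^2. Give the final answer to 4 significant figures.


E = G*b^2/2
b = 0.292 nm = 2.92e-10 m
G = 28 GPa = 2.8e+10 Pa
E = 0.5 * 2.8e+10 * (2.92e-10)^2
E = 1.194e-09 J/m


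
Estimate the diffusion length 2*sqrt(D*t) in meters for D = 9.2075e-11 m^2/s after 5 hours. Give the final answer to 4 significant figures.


t = 5 hr = 18000 s
Diffusion length = 2*sqrt(D*t)
= 2*sqrt(9.2075e-11 * 18000)
= 2.575e-03 m


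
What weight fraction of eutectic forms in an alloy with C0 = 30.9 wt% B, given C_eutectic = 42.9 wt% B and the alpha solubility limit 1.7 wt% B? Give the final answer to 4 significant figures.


f_primary = (C_e - C0) / (C_e - C_alpha_max)
f_primary = (42.9 - 30.9) / (42.9 - 1.7)
f_primary = 0.291262
f_eutectic = 1 - 0.291262 = 0.7087


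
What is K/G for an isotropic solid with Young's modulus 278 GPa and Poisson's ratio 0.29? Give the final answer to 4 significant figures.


G = E / (2*(1+nu))
G = 278 / (2*(1+0.29)) = 107.752 GPa
K = E / (3*(1-2*nu))
K = 278 / (3*(1-2*0.29)) = 220.635 GPa
K/G = 220.635 / 107.752 = 2.048


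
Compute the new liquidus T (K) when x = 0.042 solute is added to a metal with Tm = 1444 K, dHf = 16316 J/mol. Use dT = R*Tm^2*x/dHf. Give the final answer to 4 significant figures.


dT = R*Tm^2*x / dHf
dT = 8.314 * 1444^2 * 0.042 / 16316
dT = 44.6252 K
T_new = 1444 - 44.6252 = 1399 K


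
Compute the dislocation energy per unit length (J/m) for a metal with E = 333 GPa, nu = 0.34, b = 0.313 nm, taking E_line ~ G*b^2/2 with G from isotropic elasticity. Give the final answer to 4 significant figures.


Step 1: G = E / (2*(1+nu))
G = 333 / (2*(1+0.34)) = 124.254 GPa = 1.24254e+11 Pa
Step 2: E_line = G*b^2/2
b = 0.313 nm = 3.13e-10 m
E_line = 0.5 * 1.24254e+11 * (3.13e-10)^2 = 6.087e-09 J/m


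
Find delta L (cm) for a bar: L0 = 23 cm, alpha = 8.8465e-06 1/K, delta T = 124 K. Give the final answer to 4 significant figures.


dL = L0 * alpha * dT
dL = 23 * 8.8465e-06 * 124
dL = 0.02523 cm


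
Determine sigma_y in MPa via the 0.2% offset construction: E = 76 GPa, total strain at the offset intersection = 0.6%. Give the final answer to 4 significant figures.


Offset strain = 0.002
Elastic strain at yield = total_strain - offset = 6e-03 - 0.002 = 4e-03
sigma_y = E * elastic_strain = 76000 * 4e-03
sigma_y = 304 MPa


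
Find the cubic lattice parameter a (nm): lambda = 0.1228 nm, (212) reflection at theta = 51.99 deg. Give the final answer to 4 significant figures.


d = lambda / (2*sin(theta))
d = 0.1228 / (2*sin(51.99 deg))
d = 0.0779283 nm
a = d * sqrt(h^2+k^2+l^2) = 0.0779283 * sqrt(9)
a = 0.2338 nm


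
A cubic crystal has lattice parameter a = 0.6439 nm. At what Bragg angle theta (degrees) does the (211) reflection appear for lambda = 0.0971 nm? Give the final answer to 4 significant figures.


d = a / sqrt(h^2+k^2+l^2)
d = 0.6439 / sqrt(6) = 0.262871 nm
lambda = 2*d*sin(theta)  =>  sin(theta) = lambda / (2*d)
sin(theta) = 0.0971 / (2 * 0.262871) = 0.184691
theta = 10.64 deg


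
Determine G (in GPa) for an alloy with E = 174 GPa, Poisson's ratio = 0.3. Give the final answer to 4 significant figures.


G = E / (2*(1+nu))
G = 174 / (2*(1+0.3))
G = 66.92 GPa


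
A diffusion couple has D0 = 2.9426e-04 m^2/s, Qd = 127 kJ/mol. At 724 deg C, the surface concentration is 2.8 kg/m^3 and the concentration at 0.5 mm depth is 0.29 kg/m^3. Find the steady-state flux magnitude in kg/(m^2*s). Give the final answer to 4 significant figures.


Step 1: D = D0 * exp(-Qd/(R*T))
T = 724 + 273.15 = 997.15 K
D = 2.9426e-04 * exp(-127e3 / (8.314 * 997.15)) = 6.54231e-11 m^2/s
Step 2: J = D * (C1 - C2) / dx
J = 6.54231e-11 * (2.8 - 0.29) / 5e-04
J = 3.284e-07 kg/(m^2*s)


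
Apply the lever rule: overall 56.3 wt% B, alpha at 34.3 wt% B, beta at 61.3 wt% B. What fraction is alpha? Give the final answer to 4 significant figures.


f_alpha = (C_beta - C0) / (C_beta - C_alpha)
f_alpha = (61.3 - 56.3) / (61.3 - 34.3)
f_alpha = 0.1852


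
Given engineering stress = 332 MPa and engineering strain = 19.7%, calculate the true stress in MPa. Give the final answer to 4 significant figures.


sigma_true = sigma_eng * (1 + epsilon_eng)
sigma_true = 332 * (1 + 0.197)
sigma_true = 397.4 MPa


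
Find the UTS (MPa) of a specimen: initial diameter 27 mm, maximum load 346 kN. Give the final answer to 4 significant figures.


A0 = pi*(d/2)^2 = pi*(27/2)^2 = 572.555 mm^2
UTS = F_max / A0 = 346*1000 / 572.555
UTS = 604.3 MPa


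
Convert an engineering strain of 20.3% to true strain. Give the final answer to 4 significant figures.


epsilon_true = ln(1 + epsilon_eng)
epsilon_true = ln(1 + 0.203)
epsilon_true = 0.1848


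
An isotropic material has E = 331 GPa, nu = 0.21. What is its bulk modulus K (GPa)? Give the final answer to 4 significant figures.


K = E / (3*(1-2*nu))
K = 331 / (3*(1-2*0.21))
K = 190.2 GPa


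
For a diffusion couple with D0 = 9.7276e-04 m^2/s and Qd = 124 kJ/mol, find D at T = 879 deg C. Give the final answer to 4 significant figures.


D = D0 * exp(-Qd / (R*T))
T = 1152.15 K
D = 9.7276e-04 * exp(-124e3 / (8.314 * 1152.15))
D = 2.323e-09 m^2/s


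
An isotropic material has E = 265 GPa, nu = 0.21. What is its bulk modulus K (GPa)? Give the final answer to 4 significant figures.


K = E / (3*(1-2*nu))
K = 265 / (3*(1-2*0.21))
K = 152.3 GPa


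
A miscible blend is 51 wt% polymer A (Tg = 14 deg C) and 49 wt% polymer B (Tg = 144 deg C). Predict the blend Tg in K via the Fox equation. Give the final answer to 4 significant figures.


1/Tg = w1/Tg1 + w2/Tg2 (in Kelvin)
Tg1 = 287.15 K, Tg2 = 417.15 K
1/Tg = 0.51/287.15 + 0.49/417.15
Tg = 338.9 K


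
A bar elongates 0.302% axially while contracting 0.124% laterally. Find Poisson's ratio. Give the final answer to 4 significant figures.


nu = -epsilon_lat / epsilon_axial
Lateral strain is contraction (negative), so using magnitudes:
nu = 0.124 / 0.302
nu = 0.4106


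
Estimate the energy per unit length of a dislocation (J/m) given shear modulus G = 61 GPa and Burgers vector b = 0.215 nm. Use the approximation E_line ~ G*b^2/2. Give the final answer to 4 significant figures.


E = G*b^2/2
b = 0.215 nm = 2.15e-10 m
G = 61 GPa = 6.1e+10 Pa
E = 0.5 * 6.1e+10 * (2.15e-10)^2
E = 1.41e-09 J/m


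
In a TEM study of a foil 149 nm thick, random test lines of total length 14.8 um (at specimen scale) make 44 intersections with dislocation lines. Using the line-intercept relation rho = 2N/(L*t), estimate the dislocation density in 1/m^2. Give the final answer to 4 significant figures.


rho = 2N / (L * t)
L = 14.8 um = 1.48e-05 m, t = 149 nm = 1.49e-07 m
rho = 2 * 44 / (1.48e-05 * 1.49e-07)
rho = 3.991e+13 1/m^2


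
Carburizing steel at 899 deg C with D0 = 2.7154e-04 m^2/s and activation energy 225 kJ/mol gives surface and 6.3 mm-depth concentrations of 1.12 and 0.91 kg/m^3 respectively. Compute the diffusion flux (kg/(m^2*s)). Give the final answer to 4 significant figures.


Step 1: D = D0 * exp(-Qd/(R*T))
T = 899 + 273.15 = 1172.15 K
D = 2.7154e-04 * exp(-225e3 / (8.314 * 1172.15)) = 2.55137e-14 m^2/s
Step 2: J = D * (C1 - C2) / dx
J = 2.55137e-14 * (1.12 - 0.91) / 6.3e-03
J = 8.505e-13 kg/(m^2*s)


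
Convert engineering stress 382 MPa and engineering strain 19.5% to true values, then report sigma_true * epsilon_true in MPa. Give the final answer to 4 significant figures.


sigma_true = sigma_eng * (1 + epsilon_eng)
sigma_true = 382 * (1 + 0.195) = 456.49 MPa
epsilon_true = ln(1 + epsilon_eng)
epsilon_true = ln(1 + 0.195) = 0.178146
sigma_true * epsilon_true = 456.49 * 0.178146 = 81.32 MPa


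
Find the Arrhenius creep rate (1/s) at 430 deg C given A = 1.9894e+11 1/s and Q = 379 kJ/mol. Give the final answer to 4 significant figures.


rate = A * exp(-Q / (R*T))
T = 430 + 273.15 = 703.15 K
rate = 1.9894e+11 * exp(-379e3 / (8.314 * 703.15))
rate = 1.39e-17 1/s


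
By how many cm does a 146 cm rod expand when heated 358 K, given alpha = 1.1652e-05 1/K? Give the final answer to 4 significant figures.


dL = L0 * alpha * dT
dL = 146 * 1.1652e-05 * 358
dL = 0.609 cm


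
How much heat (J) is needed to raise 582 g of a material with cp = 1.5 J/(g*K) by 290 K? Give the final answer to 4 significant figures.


Q = m * cp * dT
Q = 582 * 1.5 * 290
Q = 253200 J


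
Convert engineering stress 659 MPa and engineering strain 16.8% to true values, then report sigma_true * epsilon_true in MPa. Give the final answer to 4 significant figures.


sigma_true = sigma_eng * (1 + epsilon_eng)
sigma_true = 659 * (1 + 0.168) = 769.712 MPa
epsilon_true = ln(1 + epsilon_eng)
epsilon_true = ln(1 + 0.168) = 0.155293
sigma_true * epsilon_true = 769.712 * 0.155293 = 119.5 MPa


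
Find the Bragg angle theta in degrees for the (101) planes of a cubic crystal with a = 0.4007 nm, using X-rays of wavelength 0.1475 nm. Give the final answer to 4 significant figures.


d = a / sqrt(h^2+k^2+l^2)
d = 0.4007 / sqrt(2) = 0.283338 nm
lambda = 2*d*sin(theta)  =>  sin(theta) = lambda / (2*d)
sin(theta) = 0.1475 / (2 * 0.283338) = 0.26029
theta = 15.09 deg


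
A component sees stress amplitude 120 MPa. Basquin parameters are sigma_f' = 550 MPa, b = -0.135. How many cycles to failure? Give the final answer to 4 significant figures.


sigma_a = sigma_f' * (2*Nf)^b
2*Nf = (sigma_a / sigma_f')^(1/b)
2*Nf = (120 / 550)^(1/-0.135)
2*Nf = 79002.4
Nf = 39500 cycles


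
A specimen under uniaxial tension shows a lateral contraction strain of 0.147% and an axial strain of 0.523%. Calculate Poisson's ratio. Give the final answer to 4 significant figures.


nu = -epsilon_lat / epsilon_axial
Lateral strain is contraction (negative), so using magnitudes:
nu = 0.147 / 0.523
nu = 0.2811


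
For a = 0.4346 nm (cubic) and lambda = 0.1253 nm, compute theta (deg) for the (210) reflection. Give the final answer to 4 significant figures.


d = a / sqrt(h^2+k^2+l^2)
d = 0.4346 / sqrt(5) = 0.194359 nm
lambda = 2*d*sin(theta)  =>  sin(theta) = lambda / (2*d)
sin(theta) = 0.1253 / (2 * 0.194359) = 0.322342
theta = 18.8 deg


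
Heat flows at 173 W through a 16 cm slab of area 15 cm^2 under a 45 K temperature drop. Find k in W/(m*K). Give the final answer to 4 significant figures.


k = Q*L / (A*dT)
L = 0.16 m, A = 1.5e-03 m^2
k = 173 * 0.16 / (1.5e-03 * 45)
k = 410.1 W/(m*K)


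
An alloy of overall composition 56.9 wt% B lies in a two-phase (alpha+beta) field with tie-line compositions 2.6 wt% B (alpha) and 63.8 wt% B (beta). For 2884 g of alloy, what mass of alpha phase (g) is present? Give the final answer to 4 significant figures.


f_alpha = (C_beta - C0) / (C_beta - C_alpha)
f_alpha = (63.8 - 56.9) / (63.8 - 2.6) = 0.112745
m_alpha = f_alpha * m_total = 0.112745 * 2884 = 325.2 g


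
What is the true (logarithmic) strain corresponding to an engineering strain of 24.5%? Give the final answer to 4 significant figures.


epsilon_true = ln(1 + epsilon_eng)
epsilon_true = ln(1 + 0.245)
epsilon_true = 0.2191


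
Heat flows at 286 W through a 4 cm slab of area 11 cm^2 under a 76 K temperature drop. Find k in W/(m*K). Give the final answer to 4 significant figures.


k = Q*L / (A*dT)
L = 0.04 m, A = 1.1e-03 m^2
k = 286 * 0.04 / (1.1e-03 * 76)
k = 136.8 W/(m*K)


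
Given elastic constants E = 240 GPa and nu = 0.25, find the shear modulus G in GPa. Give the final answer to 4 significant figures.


G = E / (2*(1+nu))
G = 240 / (2*(1+0.25))
G = 96 GPa


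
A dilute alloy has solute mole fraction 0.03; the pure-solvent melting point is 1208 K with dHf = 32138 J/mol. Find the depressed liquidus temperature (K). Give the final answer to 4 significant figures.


dT = R*Tm^2*x / dHf
dT = 8.314 * 1208^2 * 0.03 / 32138
dT = 11.3252 K
T_new = 1208 - 11.3252 = 1197 K


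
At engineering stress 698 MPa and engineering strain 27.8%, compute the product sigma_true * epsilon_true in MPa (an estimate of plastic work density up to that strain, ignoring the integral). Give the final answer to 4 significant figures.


sigma_true = sigma_eng * (1 + epsilon_eng)
sigma_true = 698 * (1 + 0.278) = 892.044 MPa
epsilon_true = ln(1 + epsilon_eng)
epsilon_true = ln(1 + 0.278) = 0.245296
sigma_true * epsilon_true = 892.044 * 0.245296 = 218.8 MPa


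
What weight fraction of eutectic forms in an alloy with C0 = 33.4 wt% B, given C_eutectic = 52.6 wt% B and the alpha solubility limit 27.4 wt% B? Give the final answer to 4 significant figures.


f_primary = (C_e - C0) / (C_e - C_alpha_max)
f_primary = (52.6 - 33.4) / (52.6 - 27.4)
f_primary = 0.761905
f_eutectic = 1 - 0.761905 = 0.2381


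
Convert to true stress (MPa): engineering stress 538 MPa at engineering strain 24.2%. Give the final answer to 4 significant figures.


sigma_true = sigma_eng * (1 + epsilon_eng)
sigma_true = 538 * (1 + 0.242)
sigma_true = 668.2 MPa


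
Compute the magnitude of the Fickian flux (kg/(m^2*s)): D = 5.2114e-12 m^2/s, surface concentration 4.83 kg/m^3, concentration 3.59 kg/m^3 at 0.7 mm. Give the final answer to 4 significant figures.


J = -D * (dC/dx) = D * (C1 - C2) / dx
J = 5.2114e-12 * (4.83 - 3.59) / 7e-04
J = 9.232e-09 kg/(m^2*s)


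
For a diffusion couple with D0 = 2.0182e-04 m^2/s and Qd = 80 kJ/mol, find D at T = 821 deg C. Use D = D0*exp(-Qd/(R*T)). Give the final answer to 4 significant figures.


D = D0 * exp(-Qd / (R*T))
T = 1094.15 K
D = 2.0182e-04 * exp(-80e3 / (8.314 * 1094.15))
D = 3.059e-08 m^2/s


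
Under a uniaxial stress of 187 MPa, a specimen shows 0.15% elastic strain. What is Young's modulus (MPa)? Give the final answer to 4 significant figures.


E = sigma / epsilon
epsilon = 0.15% = 1.5e-03
E = 187 / 1.5e-03
E = 124700 MPa


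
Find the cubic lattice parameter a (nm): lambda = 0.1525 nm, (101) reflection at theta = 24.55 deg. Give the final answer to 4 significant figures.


d = lambda / (2*sin(theta))
d = 0.1525 / (2*sin(24.55 deg))
d = 0.18352 nm
a = d * sqrt(h^2+k^2+l^2) = 0.18352 * sqrt(2)
a = 0.2595 nm


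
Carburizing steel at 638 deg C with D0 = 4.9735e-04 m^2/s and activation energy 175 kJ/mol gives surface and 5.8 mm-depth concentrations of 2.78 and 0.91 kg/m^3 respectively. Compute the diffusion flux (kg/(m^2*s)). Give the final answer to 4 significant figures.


Step 1: D = D0 * exp(-Qd/(R*T))
T = 638 + 273.15 = 911.15 K
D = 4.9735e-04 * exp(-175e3 / (8.314 * 911.15)) = 4.61164e-14 m^2/s
Step 2: J = D * (C1 - C2) / dx
J = 4.61164e-14 * (2.78 - 0.91) / 5.8e-03
J = 1.487e-11 kg/(m^2*s)


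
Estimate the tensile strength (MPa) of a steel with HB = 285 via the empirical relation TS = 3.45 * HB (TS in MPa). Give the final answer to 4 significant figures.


TS (MPa) = 3.45 * HB
TS = 3.45 * 285
TS = 983.3 MPa


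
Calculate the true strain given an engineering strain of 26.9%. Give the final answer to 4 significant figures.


epsilon_true = ln(1 + epsilon_eng)
epsilon_true = ln(1 + 0.269)
epsilon_true = 0.2382


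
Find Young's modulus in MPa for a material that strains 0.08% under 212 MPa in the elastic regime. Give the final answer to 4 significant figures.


E = sigma / epsilon
epsilon = 0.08% = 8e-04
E = 212 / 8e-04
E = 265000 MPa


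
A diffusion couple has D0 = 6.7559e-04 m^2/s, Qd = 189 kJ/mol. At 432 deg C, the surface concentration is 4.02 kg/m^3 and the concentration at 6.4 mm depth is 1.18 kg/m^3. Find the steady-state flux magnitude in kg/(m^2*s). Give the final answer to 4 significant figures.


Step 1: D = D0 * exp(-Qd/(R*T))
T = 432 + 273.15 = 705.15 K
D = 6.7559e-04 * exp(-189e3 / (8.314 * 705.15)) = 6.7426e-18 m^2/s
Step 2: J = D * (C1 - C2) / dx
J = 6.7426e-18 * (4.02 - 1.18) / 6.4e-03
J = 2.992e-15 kg/(m^2*s)


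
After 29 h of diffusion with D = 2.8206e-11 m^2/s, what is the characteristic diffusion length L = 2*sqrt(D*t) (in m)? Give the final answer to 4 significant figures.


t = 29 hr = 104400 s
Diffusion length = 2*sqrt(D*t)
= 2*sqrt(2.8206e-11 * 104400)
= 3.432e-03 m


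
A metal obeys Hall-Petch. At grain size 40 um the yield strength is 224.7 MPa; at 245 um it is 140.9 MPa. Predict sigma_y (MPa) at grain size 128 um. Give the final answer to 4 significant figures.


sigma_y = sigma0 + k / sqrt(d)
1/sqrt(d1) = 1/sqrt(4e-05) = 158.114;  1/sqrt(d2) = 63.8877
k = (sigma1 - sigma2) / (1/sqrt(d1) - 1/sqrt(d2)) = (224.7 - 140.9) / (158.114 - 63.8877) = 0.889349 MPa*m^0.5
sigma0 = sigma1 - k/sqrt(d1) = 224.7 - 0.889349*158.114 = 84.0816 MPa
sigma_y(d3) = 84.0816 + 0.889349 / sqrt(1.28e-04) = 162.7 MPa


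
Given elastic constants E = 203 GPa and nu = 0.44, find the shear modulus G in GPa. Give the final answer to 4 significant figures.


G = E / (2*(1+nu))
G = 203 / (2*(1+0.44))
G = 70.49 GPa


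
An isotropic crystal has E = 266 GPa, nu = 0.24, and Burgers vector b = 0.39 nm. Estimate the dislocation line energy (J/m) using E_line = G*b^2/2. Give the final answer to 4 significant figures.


Step 1: G = E / (2*(1+nu))
G = 266 / (2*(1+0.24)) = 107.258 GPa = 1.07258e+11 Pa
Step 2: E_line = G*b^2/2
b = 0.39 nm = 3.9e-10 m
E_line = 0.5 * 1.07258e+11 * (3.9e-10)^2 = 8.157e-09 J/m


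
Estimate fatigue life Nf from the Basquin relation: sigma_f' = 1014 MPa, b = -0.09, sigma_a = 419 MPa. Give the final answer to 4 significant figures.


sigma_a = sigma_f' * (2*Nf)^b
2*Nf = (sigma_a / sigma_f')^(1/b)
2*Nf = (419 / 1014)^(1/-0.09)
2*Nf = 18395.4
Nf = 9198 cycles


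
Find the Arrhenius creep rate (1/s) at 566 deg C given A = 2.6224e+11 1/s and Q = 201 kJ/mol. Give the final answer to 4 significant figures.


rate = A * exp(-Q / (R*T))
T = 566 + 273.15 = 839.15 K
rate = 2.6224e+11 * exp(-201e3 / (8.314 * 839.15))
rate = 0.08065 1/s


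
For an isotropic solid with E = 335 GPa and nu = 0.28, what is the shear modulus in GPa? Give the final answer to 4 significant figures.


G = E / (2*(1+nu))
G = 335 / (2*(1+0.28))
G = 130.9 GPa


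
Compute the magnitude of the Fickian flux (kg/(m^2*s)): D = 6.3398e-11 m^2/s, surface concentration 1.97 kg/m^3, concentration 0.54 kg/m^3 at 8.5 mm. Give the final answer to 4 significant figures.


J = -D * (dC/dx) = D * (C1 - C2) / dx
J = 6.3398e-11 * (1.97 - 0.54) / 8.5e-03
J = 1.067e-08 kg/(m^2*s)


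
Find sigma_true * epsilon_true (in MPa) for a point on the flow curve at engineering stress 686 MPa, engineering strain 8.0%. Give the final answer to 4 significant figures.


sigma_true = sigma_eng * (1 + epsilon_eng)
sigma_true = 686 * (1 + 0.08) = 740.88 MPa
epsilon_true = ln(1 + epsilon_eng)
epsilon_true = ln(1 + 0.08) = 0.076961
sigma_true * epsilon_true = 740.88 * 0.076961 = 57.02 MPa


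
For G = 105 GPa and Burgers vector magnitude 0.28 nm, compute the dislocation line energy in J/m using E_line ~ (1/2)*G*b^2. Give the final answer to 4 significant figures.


E = G*b^2/2
b = 0.28 nm = 2.8e-10 m
G = 105 GPa = 1.05e+11 Pa
E = 0.5 * 1.05e+11 * (2.8e-10)^2
E = 4.116e-09 J/m
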